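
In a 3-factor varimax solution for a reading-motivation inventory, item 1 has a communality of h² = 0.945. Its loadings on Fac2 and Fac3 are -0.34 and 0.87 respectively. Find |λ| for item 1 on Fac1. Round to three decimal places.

0.269

Under orthogonal rotation h² = Σλ², so λ_Fac1² = h² − (0.8725) = 0.945 − 0.8725 = 0.0725.
|λ| = √0.0725 = 0.2693.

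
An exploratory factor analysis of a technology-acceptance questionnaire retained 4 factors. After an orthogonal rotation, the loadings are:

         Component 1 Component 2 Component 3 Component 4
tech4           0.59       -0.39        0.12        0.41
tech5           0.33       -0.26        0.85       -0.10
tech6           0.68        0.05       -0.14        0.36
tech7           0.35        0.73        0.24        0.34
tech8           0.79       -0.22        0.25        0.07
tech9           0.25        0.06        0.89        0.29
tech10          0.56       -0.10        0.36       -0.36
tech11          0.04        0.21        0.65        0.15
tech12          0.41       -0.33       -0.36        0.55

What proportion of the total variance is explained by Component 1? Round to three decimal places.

SS loadings for Component 1 = 0.59² + 0.33² + 0.68² + 0.35² + 0.79² + 0.25² + 0.56² + 0.04² + 0.41² = 2.2118
Proportion of variance = 2.2118 / 9 = 0.2458.

0.246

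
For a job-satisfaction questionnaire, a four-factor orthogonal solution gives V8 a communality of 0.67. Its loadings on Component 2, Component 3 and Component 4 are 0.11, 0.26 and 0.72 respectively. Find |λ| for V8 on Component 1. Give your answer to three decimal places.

0.268

Under orthogonal rotation h² = Σλ², so λ_Component 1² = h² − (0.5981) = 0.67 − 0.5981 = 0.0719.
|λ| = √0.0719 = 0.2681.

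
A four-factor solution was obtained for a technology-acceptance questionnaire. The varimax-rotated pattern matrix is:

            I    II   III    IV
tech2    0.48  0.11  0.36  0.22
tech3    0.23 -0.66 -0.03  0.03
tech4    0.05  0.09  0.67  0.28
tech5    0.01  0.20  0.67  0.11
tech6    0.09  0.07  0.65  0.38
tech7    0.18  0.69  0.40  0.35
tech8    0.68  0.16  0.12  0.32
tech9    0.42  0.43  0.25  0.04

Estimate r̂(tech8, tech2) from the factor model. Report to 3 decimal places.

r̂ = Σ λ_i·λ_j across factors = (0.68)(0.48) + (0.16)(0.11) + (0.12)(0.36) + (0.32)(0.22)
  = +0.3264 +0.0176 +0.0432 +0.0704 = 0.4576

0.458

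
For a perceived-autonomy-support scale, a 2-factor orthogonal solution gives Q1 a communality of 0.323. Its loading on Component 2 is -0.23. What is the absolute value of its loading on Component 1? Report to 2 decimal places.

Under orthogonal rotation h² = Σλ², so λ_Component 1² = h² − (0.0529) = 0.323 − 0.0529 = 0.2701.
|λ| = √0.2701 = 0.5197.

0.52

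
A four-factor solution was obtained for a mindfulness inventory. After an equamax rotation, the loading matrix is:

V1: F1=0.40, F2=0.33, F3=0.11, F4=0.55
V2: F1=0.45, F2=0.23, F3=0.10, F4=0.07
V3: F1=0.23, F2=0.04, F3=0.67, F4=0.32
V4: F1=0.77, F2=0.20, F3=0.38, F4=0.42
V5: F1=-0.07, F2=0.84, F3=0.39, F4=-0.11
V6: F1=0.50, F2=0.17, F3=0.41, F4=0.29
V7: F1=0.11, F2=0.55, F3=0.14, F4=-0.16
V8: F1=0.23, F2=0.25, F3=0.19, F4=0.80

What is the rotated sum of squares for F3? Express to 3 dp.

SS loadings for F3 = 0.11² + 0.10² + 0.67² + 0.38² + 0.39² + 0.41² + 0.14² + 0.19² = 0.0121 + 0.0100 + 0.4489 + 0.1444 + 0.1521 + 0.1681 + 0.0196 + 0.0361 = 0.9913

0.991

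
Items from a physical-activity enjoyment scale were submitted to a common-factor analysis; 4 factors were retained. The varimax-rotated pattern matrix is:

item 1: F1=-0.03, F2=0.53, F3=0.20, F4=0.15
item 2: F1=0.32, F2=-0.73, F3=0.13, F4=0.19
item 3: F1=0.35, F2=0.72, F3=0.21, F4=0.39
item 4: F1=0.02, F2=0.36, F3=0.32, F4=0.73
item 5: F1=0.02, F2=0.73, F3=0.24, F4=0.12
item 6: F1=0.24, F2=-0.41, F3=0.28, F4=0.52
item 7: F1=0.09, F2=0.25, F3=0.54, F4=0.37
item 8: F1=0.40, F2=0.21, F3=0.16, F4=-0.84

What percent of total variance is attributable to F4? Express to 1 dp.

SS loadings for F4 = 0.15² + 0.19² + 0.39² + 0.73² + 0.12² + 0.52² + 0.37² + (-0.84)² = 1.8709
With 8 standardized items, total variance = 8. Proportion = 1.8709/8 = 0.2339 → 23.39%.

23.4%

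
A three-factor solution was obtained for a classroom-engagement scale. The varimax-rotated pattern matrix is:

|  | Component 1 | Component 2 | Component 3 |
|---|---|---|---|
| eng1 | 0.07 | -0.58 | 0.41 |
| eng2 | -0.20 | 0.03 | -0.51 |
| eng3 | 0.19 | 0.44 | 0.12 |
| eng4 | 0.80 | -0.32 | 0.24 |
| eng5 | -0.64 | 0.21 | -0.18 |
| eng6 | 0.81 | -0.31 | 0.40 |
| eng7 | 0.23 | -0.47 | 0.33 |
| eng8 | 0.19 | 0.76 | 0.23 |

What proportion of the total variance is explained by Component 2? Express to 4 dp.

SS loadings for Component 2 = (-0.58)² + 0.03² + 0.44² + (-0.32)² + 0.21² + (-0.31)² + (-0.47)² + 0.76² = 1.5720
Proportion of variance = 1.5720 / 8 = 0.1965.

0.1965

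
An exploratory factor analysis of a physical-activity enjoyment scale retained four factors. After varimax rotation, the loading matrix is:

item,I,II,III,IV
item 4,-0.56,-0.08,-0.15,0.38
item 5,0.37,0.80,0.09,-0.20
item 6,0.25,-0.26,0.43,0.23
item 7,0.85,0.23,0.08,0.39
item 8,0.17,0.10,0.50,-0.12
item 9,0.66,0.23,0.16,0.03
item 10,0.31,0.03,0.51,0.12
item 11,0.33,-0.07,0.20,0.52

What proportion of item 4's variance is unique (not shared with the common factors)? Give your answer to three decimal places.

h² = (-0.56)² + (-0.08)² + (-0.15)² + 0.38² = 0.3136 + 0.0064 + 0.0225 + 0.1444 = 0.4869
Uniqueness u² = 1 − h² = 1 − 0.4869 = 0.5131

0.513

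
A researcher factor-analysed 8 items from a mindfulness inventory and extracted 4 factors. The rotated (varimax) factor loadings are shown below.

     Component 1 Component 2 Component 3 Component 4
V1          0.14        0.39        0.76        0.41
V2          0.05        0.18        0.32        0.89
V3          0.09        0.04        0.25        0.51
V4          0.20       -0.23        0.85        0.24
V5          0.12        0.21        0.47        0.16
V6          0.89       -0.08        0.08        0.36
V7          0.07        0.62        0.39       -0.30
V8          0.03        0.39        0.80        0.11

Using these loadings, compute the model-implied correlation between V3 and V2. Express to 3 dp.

r̂ = Σ λ_i·λ_j across factors = (0.09)(0.05) + (0.04)(0.18) + (0.25)(0.32) + (0.51)(0.89)
  = +0.0045 +0.0072 +0.0800 +0.4539 = 0.5456

0.546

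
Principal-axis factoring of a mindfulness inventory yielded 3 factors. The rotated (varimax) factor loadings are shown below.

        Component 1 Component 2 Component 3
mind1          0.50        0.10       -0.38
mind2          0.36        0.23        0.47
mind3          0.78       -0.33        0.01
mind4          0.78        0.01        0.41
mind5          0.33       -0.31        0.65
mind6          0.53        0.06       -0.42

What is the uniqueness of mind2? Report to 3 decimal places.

0.597

h² = 0.36² + 0.23² + 0.47² = 0.1296 + 0.0529 + 0.2209 = 0.4034
Uniqueness u² = 1 − h² = 1 − 0.4034 = 0.5966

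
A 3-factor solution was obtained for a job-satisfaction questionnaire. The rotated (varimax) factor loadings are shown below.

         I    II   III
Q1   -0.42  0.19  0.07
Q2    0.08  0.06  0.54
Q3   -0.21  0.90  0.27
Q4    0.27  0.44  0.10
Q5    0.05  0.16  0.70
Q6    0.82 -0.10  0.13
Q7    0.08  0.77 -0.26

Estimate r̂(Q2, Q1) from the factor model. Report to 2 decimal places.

0.02

r̂ = Σ λ_i·λ_j across factors = (0.08)(-0.42) + (0.06)(0.19) + (0.54)(0.07)
  = -0.0336 +0.0114 +0.0378 = 0.0156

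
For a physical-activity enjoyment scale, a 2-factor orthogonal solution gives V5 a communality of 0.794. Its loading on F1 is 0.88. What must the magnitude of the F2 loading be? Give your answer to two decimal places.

0.14

Under orthogonal rotation h² = Σλ², so λ_F2² = h² − (0.7744) = 0.794 − 0.7744 = 0.0196.
|λ| = √0.0196 = 0.1400.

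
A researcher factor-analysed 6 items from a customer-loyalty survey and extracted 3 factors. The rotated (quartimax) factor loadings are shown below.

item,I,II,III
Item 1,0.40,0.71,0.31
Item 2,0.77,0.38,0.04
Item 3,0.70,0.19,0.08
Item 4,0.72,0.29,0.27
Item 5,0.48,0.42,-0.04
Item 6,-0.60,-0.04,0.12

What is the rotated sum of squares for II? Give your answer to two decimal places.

SS loadings for II = 0.71² + 0.38² + 0.19² + 0.29² + 0.42² + (-0.04)² = 0.5041 + 0.1444 + 0.0361 + 0.0841 + 0.1764 + 0.0016 = 0.9467

0.95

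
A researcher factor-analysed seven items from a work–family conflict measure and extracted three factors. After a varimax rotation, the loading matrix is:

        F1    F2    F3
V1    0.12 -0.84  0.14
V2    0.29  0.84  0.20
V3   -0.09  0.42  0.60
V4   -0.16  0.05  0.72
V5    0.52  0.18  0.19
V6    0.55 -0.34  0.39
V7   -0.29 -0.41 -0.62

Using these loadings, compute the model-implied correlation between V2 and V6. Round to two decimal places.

-0.05

r̂ = Σ λ_i·λ_j across factors = (0.29)(0.55) + (0.84)(-0.34) + (0.20)(0.39)
  = +0.1595 -0.2856 +0.0780 = -0.0481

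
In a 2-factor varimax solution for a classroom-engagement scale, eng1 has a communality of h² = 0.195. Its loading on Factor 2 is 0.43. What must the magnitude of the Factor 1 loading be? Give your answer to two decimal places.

0.10

Under orthogonal rotation h² = Σλ², so λ_Factor 1² = h² − (0.1849) = 0.195 − 0.1849 = 0.0101.
|λ| = √0.0101 = 0.1005.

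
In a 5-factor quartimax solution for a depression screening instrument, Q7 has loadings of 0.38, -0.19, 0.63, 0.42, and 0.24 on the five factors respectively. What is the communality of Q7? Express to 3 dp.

h² = 0.38² + (-0.19)² + 0.63² + 0.42² + 0.24² = 0.1444 + 0.0361 + 0.3969 + 0.1764 + 0.0576 = 0.8114

0.811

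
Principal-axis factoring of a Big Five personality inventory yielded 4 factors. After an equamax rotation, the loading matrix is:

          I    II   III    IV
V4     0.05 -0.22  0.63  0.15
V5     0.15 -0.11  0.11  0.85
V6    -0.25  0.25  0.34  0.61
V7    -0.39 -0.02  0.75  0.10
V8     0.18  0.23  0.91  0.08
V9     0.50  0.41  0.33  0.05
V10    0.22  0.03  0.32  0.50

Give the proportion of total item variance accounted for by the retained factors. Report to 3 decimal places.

0.633

Communalities: 0.4703, 0.7692, 0.6127, 0.7250, 0.9198, 0.5295, 0.4017; Σh² = 4.4282.
Total variance with 7 standardized items is 7, so the solution explains 4.4282/7 = 0.6326.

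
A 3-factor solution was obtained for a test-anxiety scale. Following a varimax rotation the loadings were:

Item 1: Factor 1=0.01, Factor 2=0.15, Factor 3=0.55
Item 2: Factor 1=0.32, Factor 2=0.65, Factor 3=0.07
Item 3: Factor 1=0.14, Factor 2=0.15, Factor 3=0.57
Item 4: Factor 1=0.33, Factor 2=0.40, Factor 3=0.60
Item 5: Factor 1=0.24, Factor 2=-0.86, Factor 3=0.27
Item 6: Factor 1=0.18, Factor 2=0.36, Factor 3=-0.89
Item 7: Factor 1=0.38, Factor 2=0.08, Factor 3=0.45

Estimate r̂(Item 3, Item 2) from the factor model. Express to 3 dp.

0.182

r̂ = Σ λ_i·λ_j across factors = (0.14)(0.32) + (0.15)(0.65) + (0.57)(0.07)
  = +0.0448 +0.0975 +0.0399 = 0.1822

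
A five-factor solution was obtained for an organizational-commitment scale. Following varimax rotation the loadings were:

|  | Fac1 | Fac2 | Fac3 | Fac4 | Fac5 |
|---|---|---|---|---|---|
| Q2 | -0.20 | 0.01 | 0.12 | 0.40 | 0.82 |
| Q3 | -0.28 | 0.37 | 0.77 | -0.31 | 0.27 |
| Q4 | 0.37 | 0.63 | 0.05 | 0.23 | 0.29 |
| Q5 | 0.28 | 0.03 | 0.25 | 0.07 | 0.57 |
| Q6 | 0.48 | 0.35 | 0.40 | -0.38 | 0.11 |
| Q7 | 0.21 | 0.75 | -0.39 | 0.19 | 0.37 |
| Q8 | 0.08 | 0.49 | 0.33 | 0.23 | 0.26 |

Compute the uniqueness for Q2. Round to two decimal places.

h² = (-0.20)² + 0.01² + 0.12² + 0.40² + 0.82² = 0.0400 + 0.0001 + 0.0144 + 0.1600 + 0.6724 = 0.8869
Uniqueness u² = 1 − h² = 1 − 0.8869 = 0.1131

0.11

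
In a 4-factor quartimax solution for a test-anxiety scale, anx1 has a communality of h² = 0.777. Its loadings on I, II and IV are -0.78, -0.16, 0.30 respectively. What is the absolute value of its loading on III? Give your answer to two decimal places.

Under orthogonal rotation h² = Σλ², so λ_III² = h² − (0.7240) = 0.777 − 0.7240 = 0.0530.
|λ| = √0.0530 = 0.2302.

0.23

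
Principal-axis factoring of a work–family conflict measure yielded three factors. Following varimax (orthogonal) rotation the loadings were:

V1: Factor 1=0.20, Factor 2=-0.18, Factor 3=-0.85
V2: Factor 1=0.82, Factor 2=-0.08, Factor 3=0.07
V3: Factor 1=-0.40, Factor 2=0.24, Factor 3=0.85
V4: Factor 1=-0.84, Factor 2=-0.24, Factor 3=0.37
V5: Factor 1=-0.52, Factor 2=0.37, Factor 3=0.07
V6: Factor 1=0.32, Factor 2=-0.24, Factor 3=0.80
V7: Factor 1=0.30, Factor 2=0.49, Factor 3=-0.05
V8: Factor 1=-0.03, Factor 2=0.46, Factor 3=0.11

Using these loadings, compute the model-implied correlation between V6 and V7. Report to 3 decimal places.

-0.062

r̂ = Σ λ_i·λ_j across factors = (0.32)(0.30) + (-0.24)(0.49) + (0.80)(-0.05)
  = +0.0960 -0.1176 -0.0400 = -0.0616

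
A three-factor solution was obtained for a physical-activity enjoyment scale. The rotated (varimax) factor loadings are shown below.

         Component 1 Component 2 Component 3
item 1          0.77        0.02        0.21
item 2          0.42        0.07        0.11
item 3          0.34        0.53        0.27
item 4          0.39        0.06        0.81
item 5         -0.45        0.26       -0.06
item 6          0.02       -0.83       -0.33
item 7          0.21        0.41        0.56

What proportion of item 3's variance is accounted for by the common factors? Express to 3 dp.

0.469

h² = 0.34² + 0.53² + 0.27² = 0.1156 + 0.2809 + 0.0729 = 0.4694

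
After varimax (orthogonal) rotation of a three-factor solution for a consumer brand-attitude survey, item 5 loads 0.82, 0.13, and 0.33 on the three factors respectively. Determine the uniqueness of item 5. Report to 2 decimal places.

0.20

h² = 0.82² + 0.13² + 0.33² = 0.6724 + 0.0169 + 0.1089 = 0.7982
Uniqueness u² = 1 − h² = 1 − 0.7982 = 0.2018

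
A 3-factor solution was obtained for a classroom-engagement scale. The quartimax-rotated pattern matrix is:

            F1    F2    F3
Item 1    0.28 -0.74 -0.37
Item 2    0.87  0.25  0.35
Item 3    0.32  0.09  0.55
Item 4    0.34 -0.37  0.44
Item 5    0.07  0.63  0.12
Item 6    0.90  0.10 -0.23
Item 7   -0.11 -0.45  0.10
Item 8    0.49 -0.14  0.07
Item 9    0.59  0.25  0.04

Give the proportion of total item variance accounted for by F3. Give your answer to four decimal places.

SS loadings for F3 = (-0.37)² + 0.35² + 0.55² + 0.44² + 0.12² + (-0.23)² + 0.10² + 0.07² + 0.04² = 0.8393
Proportion of variance = 0.8393 / 9 = 0.0933.

0.0933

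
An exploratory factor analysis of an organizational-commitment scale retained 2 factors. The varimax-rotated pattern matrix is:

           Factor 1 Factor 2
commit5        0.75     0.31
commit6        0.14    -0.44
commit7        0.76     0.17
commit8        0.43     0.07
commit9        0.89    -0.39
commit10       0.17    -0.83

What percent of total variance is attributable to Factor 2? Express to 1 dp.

19.4%

SS loadings for Factor 2 = 0.31² + (-0.44)² + 0.17² + 0.07² + (-0.39)² + (-0.83)² = 1.1645
With 6 standardized items, total variance = 6. Proportion = 1.1645/6 = 0.1941 → 19.41%.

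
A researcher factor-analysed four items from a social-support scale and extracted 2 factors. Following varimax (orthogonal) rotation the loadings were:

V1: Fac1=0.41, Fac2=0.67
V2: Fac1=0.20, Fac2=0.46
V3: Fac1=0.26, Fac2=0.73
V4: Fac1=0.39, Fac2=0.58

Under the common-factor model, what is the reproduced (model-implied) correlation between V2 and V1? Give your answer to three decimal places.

r̂ = Σ λ_i·λ_j across factors = (0.20)(0.41) + (0.46)(0.67)
  = +0.0820 +0.3082 = 0.3902

0.390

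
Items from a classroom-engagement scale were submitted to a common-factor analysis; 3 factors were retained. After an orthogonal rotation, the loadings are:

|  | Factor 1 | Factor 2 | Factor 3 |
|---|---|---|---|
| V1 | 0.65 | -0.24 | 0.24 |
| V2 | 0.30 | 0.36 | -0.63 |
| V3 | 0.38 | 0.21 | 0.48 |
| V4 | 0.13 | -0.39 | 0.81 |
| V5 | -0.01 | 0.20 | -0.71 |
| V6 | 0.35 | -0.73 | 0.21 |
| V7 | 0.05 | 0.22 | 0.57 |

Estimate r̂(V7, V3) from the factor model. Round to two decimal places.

0.34

r̂ = Σ λ_i·λ_j across factors = (0.05)(0.38) + (0.22)(0.21) + (0.57)(0.48)
  = +0.0190 +0.0462 +0.2736 = 0.3388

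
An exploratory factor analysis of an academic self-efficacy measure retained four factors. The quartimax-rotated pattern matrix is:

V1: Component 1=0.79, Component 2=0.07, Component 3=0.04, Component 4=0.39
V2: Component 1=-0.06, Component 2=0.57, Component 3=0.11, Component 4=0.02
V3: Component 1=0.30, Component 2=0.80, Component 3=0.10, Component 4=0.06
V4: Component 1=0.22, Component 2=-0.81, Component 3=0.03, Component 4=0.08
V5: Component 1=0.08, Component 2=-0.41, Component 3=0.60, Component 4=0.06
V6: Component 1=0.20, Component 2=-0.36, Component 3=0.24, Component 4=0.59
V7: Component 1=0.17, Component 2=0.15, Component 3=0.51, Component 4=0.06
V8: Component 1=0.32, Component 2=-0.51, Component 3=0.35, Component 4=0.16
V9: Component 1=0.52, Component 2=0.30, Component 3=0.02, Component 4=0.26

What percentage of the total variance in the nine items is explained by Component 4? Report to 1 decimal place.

SS loadings for Component 4 = 0.39² + 0.02² + 0.06² + 0.08² + 0.06² + 0.59² + 0.06² + 0.16² + 0.26² = 0.6110
With 9 standardized items, total variance = 9. Proportion = 0.6110/9 = 0.0679 → 6.79%.

6.8%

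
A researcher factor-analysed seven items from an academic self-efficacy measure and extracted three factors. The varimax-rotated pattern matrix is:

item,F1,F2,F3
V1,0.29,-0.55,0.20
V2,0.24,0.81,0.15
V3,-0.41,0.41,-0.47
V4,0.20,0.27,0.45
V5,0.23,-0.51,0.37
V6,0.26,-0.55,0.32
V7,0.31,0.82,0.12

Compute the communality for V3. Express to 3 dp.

0.557

h² = (-0.41)² + 0.41² + (-0.47)² = 0.1681 + 0.1681 + 0.2209 = 0.5571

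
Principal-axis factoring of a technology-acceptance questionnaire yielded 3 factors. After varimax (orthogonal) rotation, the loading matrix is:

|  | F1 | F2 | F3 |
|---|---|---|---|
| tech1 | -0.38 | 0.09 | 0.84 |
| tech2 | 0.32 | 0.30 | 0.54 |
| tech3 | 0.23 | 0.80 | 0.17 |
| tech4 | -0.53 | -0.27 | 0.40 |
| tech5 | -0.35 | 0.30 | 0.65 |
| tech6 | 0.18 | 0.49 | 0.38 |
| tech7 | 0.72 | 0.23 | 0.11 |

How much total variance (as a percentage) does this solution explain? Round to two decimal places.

60.19%

Communalities: 0.8581, 0.4840, 0.7218, 0.5138, 0.6350, 0.4169, 0.5834; Σh² = 4.2130.
Total variance with 7 standardized items is 7, so the solution explains 4.2130/7 = 0.6019 = 60.19%.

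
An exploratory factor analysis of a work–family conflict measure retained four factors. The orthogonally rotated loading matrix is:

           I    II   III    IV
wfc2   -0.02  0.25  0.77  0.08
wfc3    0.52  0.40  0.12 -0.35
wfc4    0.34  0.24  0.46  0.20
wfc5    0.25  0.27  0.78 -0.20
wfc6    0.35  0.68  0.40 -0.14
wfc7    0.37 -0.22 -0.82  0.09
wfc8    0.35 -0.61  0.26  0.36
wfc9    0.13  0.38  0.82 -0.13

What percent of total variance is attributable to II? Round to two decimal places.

SS loadings for II = 0.25² + 0.40² + 0.24² + 0.27² + 0.68² + (-0.22)² + (-0.61)² + 0.38² = 1.3803
With 8 standardized items, total variance = 8. Proportion = 1.3803/8 = 0.1725 → 17.25%.

17.25%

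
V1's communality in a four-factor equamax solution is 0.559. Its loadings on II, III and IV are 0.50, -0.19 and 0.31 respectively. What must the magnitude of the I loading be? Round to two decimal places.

Under orthogonal rotation h² = Σλ², so λ_I² = h² − (0.3822) = 0.559 − 0.3822 = 0.1768.
|λ| = √0.1768 = 0.4205.

0.42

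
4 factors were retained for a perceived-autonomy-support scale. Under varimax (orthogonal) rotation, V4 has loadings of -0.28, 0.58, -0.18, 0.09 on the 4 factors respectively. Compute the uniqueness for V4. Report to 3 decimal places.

0.545

h² = (-0.28)² + 0.58² + (-0.18)² + 0.09² = 0.0784 + 0.3364 + 0.0324 + 0.0081 = 0.4553
Uniqueness u² = 1 − h² = 1 − 0.4553 = 0.5447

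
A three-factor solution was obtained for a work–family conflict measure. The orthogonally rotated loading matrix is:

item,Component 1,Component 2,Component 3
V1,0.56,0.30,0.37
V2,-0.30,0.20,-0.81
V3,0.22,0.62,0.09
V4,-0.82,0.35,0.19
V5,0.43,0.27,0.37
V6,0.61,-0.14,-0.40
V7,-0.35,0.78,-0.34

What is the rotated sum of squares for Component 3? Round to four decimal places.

1.2497

SS loadings for Component 3 = 0.37² + (-0.81)² + 0.09² + 0.19² + 0.37² + (-0.40)² + (-0.34)² = 0.1369 + 0.6561 + 0.0081 + 0.0361 + 0.1369 + 0.1600 + 0.1156 = 1.2497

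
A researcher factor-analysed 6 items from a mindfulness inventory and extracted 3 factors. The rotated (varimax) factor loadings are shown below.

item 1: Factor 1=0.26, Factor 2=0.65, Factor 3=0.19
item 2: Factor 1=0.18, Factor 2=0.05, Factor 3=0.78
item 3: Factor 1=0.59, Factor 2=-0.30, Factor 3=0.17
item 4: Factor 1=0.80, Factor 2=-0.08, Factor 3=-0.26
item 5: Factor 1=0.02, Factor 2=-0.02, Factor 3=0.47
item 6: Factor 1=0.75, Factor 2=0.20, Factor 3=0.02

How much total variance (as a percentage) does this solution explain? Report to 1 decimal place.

52.9%

Communalities: 0.5262, 0.6433, 0.4670, 0.7140, 0.2217, 0.6029; Σh² = 3.1751.
Total variance with 6 standardized items is 6, so the solution explains 3.1751/6 = 0.5292 = 52.92%.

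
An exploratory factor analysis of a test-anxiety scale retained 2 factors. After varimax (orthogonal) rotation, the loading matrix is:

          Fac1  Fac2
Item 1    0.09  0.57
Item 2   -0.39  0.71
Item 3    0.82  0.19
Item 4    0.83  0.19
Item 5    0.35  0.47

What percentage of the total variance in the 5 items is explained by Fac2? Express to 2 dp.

SS loadings for Fac2 = 0.57² + 0.71² + 0.19² + 0.19² + 0.47² = 1.1221
With 5 standardized items, total variance = 5. Proportion = 1.1221/5 = 0.2244 → 22.44%.

22.44%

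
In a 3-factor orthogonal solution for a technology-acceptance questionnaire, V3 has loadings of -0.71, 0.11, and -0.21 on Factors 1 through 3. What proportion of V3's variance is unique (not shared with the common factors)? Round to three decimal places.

0.440

h² = (-0.71)² + 0.11² + (-0.21)² = 0.5041 + 0.0121 + 0.0441 = 0.5603
Uniqueness u² = 1 − h² = 1 − 0.5603 = 0.4397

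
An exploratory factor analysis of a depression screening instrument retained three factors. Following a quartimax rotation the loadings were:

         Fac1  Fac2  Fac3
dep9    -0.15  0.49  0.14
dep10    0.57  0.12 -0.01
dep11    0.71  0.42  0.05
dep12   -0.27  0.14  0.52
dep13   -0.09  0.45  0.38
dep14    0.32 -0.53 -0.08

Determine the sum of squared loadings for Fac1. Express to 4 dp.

SS loadings for Fac1 = (-0.15)² + 0.57² + 0.71² + (-0.27)² + (-0.09)² + 0.32² = 0.0225 + 0.3249 + 0.5041 + 0.0729 + 0.0081 + 0.1024 = 1.0349

1.0349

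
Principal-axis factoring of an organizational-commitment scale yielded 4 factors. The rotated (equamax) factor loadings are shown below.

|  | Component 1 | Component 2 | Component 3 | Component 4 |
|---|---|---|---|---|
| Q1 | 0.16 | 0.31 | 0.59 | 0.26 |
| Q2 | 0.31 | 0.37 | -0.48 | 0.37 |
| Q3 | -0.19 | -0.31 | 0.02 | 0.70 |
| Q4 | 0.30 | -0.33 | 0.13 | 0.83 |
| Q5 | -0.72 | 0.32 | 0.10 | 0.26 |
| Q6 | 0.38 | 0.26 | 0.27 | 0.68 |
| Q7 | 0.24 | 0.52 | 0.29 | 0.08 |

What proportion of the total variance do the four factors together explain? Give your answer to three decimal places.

Communalities: 0.5374, 0.6003, 0.6226, 0.9047, 0.6984, 0.7473, 0.4185; Σh² = 4.5292.
Total variance with 7 standardized items is 7, so the solution explains 4.5292/7 = 0.6470.

0.647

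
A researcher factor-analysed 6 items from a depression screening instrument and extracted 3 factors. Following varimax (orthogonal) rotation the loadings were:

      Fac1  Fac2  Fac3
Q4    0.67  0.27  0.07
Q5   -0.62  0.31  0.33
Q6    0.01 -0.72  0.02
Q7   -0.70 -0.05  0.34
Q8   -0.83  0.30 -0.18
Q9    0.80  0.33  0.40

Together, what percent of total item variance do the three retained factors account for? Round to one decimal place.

66.1%

Communalities: 0.5267, 0.5894, 0.5189, 0.6081, 0.8113, 0.9089; Σh² = 3.9633.
Total variance with 6 standardized items is 6, so the solution explains 3.9633/6 = 0.6606 = 66.06%.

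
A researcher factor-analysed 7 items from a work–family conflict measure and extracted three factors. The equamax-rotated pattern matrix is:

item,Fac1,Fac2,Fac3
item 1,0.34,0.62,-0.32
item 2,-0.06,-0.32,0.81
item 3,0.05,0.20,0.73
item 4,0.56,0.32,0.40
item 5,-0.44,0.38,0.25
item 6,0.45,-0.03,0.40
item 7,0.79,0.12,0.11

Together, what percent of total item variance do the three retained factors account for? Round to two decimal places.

56.15%

Communalities: 0.6024, 0.7621, 0.5754, 0.5760, 0.4005, 0.3634, 0.6506; Σh² = 3.9304.
Total variance with 7 standardized items is 7, so the solution explains 3.9304/7 = 0.5615 = 56.15%.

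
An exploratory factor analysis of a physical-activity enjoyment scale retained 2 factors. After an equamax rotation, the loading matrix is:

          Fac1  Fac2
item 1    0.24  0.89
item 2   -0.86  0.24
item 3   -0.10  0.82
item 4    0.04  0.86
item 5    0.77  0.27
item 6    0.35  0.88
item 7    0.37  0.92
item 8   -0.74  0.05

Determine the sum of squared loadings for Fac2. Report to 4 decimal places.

3.9579

SS loadings for Fac2 = 0.89² + 0.24² + 0.82² + 0.86² + 0.27² + 0.88² + 0.92² + 0.05² = 0.7921 + 0.0576 + 0.6724 + 0.7396 + 0.0729 + 0.7744 + 0.8464 + 0.0025 = 3.9579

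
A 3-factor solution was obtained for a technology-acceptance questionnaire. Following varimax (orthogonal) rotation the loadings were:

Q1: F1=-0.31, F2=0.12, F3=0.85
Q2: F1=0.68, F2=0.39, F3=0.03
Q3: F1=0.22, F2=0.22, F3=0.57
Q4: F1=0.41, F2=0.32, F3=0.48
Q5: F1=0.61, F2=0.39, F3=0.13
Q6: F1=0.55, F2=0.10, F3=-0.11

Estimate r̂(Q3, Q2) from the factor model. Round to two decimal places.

r̂ = Σ λ_i·λ_j across factors = (0.22)(0.68) + (0.22)(0.39) + (0.57)(0.03)
  = +0.1496 +0.0858 +0.0171 = 0.2525

0.25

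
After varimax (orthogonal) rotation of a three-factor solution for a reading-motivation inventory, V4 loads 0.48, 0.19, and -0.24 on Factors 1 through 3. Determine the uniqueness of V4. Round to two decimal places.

0.68

h² = 0.48² + 0.19² + (-0.24)² = 0.2304 + 0.0361 + 0.0576 = 0.3241
Uniqueness u² = 1 − h² = 1 − 0.3241 = 0.6759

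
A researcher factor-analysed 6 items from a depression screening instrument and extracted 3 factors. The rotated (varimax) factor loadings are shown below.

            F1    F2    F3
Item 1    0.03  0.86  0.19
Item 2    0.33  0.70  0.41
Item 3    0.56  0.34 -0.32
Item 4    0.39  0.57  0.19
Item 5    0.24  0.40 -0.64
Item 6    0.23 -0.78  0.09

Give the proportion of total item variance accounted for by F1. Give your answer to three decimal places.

0.114

SS loadings for F1 = 0.03² + 0.33² + 0.56² + 0.39² + 0.24² + 0.23² = 0.6860
Proportion of variance = 0.6860 / 6 = 0.1143.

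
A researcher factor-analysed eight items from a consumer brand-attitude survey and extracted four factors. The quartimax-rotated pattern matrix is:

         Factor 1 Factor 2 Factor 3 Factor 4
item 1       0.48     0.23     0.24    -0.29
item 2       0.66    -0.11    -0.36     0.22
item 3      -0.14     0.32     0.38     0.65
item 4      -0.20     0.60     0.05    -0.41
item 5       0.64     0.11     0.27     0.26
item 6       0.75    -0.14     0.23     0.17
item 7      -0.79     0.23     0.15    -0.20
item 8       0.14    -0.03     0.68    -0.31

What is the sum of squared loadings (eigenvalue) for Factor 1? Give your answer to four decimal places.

2.3414

SS loadings for Factor 1 = 0.48² + 0.66² + (-0.14)² + (-0.20)² + 0.64² + 0.75² + (-0.79)² + 0.14² = 0.2304 + 0.4356 + 0.0196 + 0.0400 + 0.4096 + 0.5625 + 0.6241 + 0.0196 = 2.3414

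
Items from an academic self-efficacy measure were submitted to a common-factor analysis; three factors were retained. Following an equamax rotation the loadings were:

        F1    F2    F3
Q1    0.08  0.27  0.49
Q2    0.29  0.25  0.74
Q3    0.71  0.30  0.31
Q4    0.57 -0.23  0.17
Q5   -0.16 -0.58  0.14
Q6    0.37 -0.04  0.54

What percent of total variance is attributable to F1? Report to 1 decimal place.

SS loadings for F1 = 0.08² + 0.29² + 0.71² + 0.57² + (-0.16)² + 0.37² = 1.0820
With 6 standardized items, total variance = 6. Proportion = 1.0820/6 = 0.1803 → 18.03%.

18.0%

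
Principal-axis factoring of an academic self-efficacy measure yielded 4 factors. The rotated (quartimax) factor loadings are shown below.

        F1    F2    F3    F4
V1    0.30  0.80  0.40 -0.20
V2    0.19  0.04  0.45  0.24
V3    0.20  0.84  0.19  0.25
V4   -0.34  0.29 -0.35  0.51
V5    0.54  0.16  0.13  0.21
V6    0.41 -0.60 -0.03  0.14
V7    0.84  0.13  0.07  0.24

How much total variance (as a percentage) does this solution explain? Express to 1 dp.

62.4%

Communalities: 0.9300, 0.2978, 0.8442, 0.5823, 0.3782, 0.5486, 0.7850; Σh² = 4.3661.
Total variance with 7 standardized items is 7, so the solution explains 4.3661/7 = 0.6237 = 62.37%.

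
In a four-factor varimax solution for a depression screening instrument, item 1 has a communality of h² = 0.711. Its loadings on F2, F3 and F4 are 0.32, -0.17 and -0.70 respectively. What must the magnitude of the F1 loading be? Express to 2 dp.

0.30

Under orthogonal rotation h² = Σλ², so λ_F1² = h² − (0.6213) = 0.711 − 0.6213 = 0.0897.
|λ| = √0.0897 = 0.2995.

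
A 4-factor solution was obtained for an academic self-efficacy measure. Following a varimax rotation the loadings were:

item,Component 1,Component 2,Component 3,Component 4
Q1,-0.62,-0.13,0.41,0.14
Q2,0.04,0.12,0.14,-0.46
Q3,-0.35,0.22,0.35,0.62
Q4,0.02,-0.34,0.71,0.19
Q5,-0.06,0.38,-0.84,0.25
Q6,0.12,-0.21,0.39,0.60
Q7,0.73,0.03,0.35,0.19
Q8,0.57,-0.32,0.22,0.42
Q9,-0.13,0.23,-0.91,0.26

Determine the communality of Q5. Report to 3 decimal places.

0.916

h² = (-0.06)² + 0.38² + (-0.84)² + 0.25² = 0.0036 + 0.1444 + 0.7056 + 0.0625 = 0.9161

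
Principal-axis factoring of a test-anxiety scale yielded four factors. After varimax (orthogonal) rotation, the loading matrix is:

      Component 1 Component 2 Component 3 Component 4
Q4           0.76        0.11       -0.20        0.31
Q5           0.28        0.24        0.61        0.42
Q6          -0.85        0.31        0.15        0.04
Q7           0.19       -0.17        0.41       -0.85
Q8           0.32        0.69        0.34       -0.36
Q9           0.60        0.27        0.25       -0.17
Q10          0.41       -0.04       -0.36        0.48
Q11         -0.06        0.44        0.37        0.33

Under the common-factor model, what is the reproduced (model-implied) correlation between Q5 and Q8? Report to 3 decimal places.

0.311

r̂ = Σ λ_i·λ_j across factors = (0.28)(0.32) + (0.24)(0.69) + (0.61)(0.34) + (0.42)(-0.36)
  = +0.0896 +0.1656 +0.2074 -0.1512 = 0.3114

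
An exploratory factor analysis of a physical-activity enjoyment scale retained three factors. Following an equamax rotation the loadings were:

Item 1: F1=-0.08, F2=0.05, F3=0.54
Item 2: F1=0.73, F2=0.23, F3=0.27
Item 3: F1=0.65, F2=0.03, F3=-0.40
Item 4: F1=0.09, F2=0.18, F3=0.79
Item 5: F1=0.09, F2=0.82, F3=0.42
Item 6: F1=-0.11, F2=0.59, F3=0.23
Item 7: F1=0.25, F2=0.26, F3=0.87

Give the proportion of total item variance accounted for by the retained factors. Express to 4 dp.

0.6235

Communalities: 0.3005, 0.6587, 0.5834, 0.6646, 0.8569, 0.4131, 0.8870; Σh² = 4.3642.
Total variance with 7 standardized items is 7, so the solution explains 4.3642/7 = 0.6235.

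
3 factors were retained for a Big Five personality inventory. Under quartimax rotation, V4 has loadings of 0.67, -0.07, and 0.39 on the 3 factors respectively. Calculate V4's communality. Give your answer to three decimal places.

h² = 0.67² + (-0.07)² + 0.39² = 0.4489 + 0.0049 + 0.1521 = 0.6059

0.606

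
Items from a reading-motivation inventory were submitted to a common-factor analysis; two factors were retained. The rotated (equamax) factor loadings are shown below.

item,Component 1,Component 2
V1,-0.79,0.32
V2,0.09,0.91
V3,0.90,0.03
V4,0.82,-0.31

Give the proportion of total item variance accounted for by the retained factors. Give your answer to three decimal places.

SS loadings by factor: 2.1146, 1.0275; total = 3.1421.
Total variance with 4 standardized items is 4, so the solution explains 3.1421/4 = 0.7855.

0.786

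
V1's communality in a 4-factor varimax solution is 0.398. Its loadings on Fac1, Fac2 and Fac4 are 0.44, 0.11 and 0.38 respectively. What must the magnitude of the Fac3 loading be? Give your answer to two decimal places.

0.22

Under orthogonal rotation h² = Σλ², so λ_Fac3² = h² − (0.3501) = 0.398 − 0.3501 = 0.0479.
|λ| = √0.0479 = 0.2189.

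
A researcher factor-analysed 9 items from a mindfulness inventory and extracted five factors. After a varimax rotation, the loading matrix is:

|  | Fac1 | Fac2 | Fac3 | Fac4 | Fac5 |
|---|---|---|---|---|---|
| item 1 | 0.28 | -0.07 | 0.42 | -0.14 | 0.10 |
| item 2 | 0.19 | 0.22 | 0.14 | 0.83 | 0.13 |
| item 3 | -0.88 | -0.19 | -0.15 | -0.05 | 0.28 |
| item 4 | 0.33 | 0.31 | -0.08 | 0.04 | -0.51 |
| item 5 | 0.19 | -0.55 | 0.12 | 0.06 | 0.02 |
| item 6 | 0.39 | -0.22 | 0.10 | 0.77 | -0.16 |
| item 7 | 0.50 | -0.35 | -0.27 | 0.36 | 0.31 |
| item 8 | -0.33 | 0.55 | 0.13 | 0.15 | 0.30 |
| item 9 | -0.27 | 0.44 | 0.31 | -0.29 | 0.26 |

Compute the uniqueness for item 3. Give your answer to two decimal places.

0.09

h² = (-0.88)² + (-0.19)² + (-0.15)² + (-0.05)² + 0.28² = 0.7744 + 0.0361 + 0.0225 + 0.0025 + 0.0784 = 0.9139
Uniqueness u² = 1 − h² = 1 − 0.9139 = 0.0861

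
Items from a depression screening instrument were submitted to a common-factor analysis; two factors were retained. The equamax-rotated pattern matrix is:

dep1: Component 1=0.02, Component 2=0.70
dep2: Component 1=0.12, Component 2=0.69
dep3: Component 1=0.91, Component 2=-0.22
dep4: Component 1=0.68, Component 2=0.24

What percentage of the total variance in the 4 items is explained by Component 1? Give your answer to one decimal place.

SS loadings for Component 1 = 0.02² + 0.12² + 0.91² + 0.68² = 1.3053
With 4 standardized items, total variance = 4. Proportion = 1.3053/4 = 0.3263 → 32.63%.

32.6%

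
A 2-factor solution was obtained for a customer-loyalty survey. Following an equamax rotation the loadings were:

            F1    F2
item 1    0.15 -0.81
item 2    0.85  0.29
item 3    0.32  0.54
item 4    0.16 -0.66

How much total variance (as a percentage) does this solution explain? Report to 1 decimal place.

SS loadings by factor: 0.8730, 1.4674; total = 2.3404.
Total variance with 4 standardized items is 4, so the solution explains 2.3404/4 = 0.5851 = 58.51%.

58.5%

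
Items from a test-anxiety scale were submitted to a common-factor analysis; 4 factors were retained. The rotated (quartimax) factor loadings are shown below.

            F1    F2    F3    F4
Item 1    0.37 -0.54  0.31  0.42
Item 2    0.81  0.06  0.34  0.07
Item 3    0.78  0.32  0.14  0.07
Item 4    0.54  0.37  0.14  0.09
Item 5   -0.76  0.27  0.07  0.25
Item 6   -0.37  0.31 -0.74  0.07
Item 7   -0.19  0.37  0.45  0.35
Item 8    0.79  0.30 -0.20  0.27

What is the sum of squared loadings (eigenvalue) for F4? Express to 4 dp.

SS loadings for F4 = 0.42² + 0.07² + 0.07² + 0.09² + 0.25² + 0.07² + 0.35² + 0.27² = 0.1764 + 0.0049 + 0.0049 + 0.0081 + 0.0625 + 0.0049 + 0.1225 + 0.0729 = 0.4571

0.4571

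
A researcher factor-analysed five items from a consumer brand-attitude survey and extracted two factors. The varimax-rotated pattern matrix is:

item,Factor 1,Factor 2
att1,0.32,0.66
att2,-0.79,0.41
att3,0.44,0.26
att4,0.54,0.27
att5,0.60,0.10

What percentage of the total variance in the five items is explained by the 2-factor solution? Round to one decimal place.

46.5%

SS loadings by factor: 1.5717, 0.7542; total = 2.3259.
Total variance with 5 standardized items is 5, so the solution explains 2.3259/5 = 0.4652 = 46.52%.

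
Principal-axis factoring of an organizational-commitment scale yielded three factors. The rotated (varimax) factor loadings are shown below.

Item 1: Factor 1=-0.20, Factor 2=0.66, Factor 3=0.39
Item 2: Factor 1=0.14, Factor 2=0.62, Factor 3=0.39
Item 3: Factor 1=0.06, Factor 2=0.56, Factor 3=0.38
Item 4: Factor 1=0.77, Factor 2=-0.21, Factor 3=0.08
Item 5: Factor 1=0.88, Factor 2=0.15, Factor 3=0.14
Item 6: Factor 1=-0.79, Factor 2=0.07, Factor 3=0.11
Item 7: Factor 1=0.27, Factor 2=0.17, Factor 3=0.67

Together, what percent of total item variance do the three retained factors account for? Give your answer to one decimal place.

61.4%

Communalities: 0.6277, 0.5561, 0.4616, 0.6434, 0.8165, 0.6411, 0.5507; Σh² = 4.2971.
Total variance with 7 standardized items is 7, so the solution explains 4.2971/7 = 0.6139 = 61.39%.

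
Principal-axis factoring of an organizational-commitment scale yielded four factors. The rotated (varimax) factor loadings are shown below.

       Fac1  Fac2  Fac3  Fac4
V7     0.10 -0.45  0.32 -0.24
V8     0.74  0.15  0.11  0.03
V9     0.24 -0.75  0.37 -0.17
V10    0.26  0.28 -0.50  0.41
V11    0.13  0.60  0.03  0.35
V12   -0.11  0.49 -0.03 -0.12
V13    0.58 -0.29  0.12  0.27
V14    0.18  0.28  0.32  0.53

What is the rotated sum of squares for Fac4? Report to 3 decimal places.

SS loadings for Fac4 = (-0.24)² + 0.03² + (-0.17)² + 0.41² + 0.35² + (-0.12)² + 0.27² + 0.53² = 0.0576 + 0.0009 + 0.0289 + 0.1681 + 0.1225 + 0.0144 + 0.0729 + 0.2809 = 0.7462

0.746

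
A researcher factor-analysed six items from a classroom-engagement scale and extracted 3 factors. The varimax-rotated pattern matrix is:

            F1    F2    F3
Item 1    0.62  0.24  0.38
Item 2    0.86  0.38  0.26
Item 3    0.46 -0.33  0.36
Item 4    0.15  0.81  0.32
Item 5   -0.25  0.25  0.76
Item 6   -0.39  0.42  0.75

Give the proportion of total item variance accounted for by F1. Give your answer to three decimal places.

SS loadings for F1 = 0.62² + 0.86² + 0.46² + 0.15² + (-0.25)² + (-0.39)² = 1.5727
Proportion of variance = 1.5727 / 6 = 0.2621.

0.262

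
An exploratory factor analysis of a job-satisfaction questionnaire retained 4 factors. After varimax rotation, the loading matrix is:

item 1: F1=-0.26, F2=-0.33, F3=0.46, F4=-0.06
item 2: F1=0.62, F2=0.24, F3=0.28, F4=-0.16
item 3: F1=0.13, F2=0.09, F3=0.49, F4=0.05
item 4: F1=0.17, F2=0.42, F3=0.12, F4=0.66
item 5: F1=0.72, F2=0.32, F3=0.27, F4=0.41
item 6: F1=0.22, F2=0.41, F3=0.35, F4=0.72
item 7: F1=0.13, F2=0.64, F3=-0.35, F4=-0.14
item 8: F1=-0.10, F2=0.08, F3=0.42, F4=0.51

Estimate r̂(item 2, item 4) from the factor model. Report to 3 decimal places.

r̂ = Σ λ_i·λ_j across factors = (0.62)(0.17) + (0.24)(0.42) + (0.28)(0.12) + (-0.16)(0.66)
  = +0.1054 +0.1008 +0.0336 -0.1056 = 0.1342

0.134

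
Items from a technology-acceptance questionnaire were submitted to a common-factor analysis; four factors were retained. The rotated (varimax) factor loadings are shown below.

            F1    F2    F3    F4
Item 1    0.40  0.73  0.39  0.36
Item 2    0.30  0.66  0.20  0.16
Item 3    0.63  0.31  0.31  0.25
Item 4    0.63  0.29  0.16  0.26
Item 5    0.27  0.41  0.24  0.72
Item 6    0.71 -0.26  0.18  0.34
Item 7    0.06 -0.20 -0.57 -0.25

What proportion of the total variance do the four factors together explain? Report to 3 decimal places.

Communalities: 0.9746, 0.5912, 0.6516, 0.5742, 0.8170, 0.7197, 0.4310; Σh² = 4.7593.
Total variance with 7 standardized items is 7, so the solution explains 4.7593/7 = 0.6799.

0.680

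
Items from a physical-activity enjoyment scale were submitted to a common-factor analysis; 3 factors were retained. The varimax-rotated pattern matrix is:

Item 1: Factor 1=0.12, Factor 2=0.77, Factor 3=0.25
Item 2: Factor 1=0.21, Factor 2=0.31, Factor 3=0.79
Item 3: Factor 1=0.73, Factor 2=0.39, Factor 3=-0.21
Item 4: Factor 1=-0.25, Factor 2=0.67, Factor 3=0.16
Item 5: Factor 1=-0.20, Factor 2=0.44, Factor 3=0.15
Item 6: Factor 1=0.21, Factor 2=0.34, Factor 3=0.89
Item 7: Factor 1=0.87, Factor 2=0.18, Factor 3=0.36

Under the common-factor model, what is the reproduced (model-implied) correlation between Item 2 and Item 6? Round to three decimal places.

0.853

r̂ = Σ λ_i·λ_j across factors = (0.21)(0.21) + (0.31)(0.34) + (0.79)(0.89)
  = +0.0441 +0.1054 +0.7031 = 0.8526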